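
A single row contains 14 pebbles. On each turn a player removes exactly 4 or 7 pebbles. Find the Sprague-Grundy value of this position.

Compute g(0), g(1), … for moves {4, 7}:
g(0) = mex{} = 0
g(1) = mex{} = 0
g(2) = mex{} = 0
g(3) = mex{} = 0
g(4) = mex{0} = 1
g(5) = mex{0} = 1
g(6) = mex{0} = 1
g(7) = mex{0} = 1
g(8) = mex{0,1} = 2
g(9) = mex{0,1} = 2
g(10) = mex{0,1} = 2
g(11) = mex{1} = 0
g(12) = mex{1,2} = 0
g(13) = mex{1,2} = 0
g(14) = mex{1,2} = 0
So g(14) = 0.

0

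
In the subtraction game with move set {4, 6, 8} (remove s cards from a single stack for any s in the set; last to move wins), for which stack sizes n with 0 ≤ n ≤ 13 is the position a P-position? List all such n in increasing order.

0, 1, 2, 3, 12, 13

Grundy values for subtraction set {4, 6, 8}:
g(0) = mex{} = 0
g(1) = mex{} = 0
g(2) = mex{} = 0
g(3) = mex{} = 0
g(4) = mex{0} = 1
g(5) = mex{0} = 1
g(6) = mex{0} = 1
g(7) = mex{0} = 1
g(8) = mex{0,1} = 2
g(9) = mex{0,1} = 2
g(10) = mex{0,1} = 2
g(11) = mex{0,1} = 2
g(12) = mex{1,2} = 0
g(13) = mex{1,2} = 0
The P-positions (g = 0) in 0..13 are 0, 1, 2, 3, 12, 13.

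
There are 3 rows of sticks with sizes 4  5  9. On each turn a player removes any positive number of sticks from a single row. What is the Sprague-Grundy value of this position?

8

Compute the nim-sum pairwise:
4 XOR 5 = 1
1 XOR 9 = 8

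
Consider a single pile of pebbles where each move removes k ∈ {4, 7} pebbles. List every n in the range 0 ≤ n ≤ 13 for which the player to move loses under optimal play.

Build the Grundy sequence with g(k) = mex{g(k−s) : s ∈ {4, 7}, s ≤ k}:
k:     0  1  2  3  4  5  6  7  8  9 10 11 12 13
g(k):  0  0  0  0  1  1  1  1  2  2  2  0  0  0
The P-positions (g = 0) in 0..13 are 0, 1, 2, 3, 11, 12, 13.

0, 1, 2, 3, 11, 12, 13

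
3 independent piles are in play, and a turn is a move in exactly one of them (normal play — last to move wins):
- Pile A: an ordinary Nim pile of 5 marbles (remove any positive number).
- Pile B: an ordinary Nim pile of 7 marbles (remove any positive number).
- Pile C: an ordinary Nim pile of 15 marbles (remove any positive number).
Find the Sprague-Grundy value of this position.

Pile A is a plain Nim pile of size 5, so its Grundy value is 5.
Pile B is a plain Nim pile of size 7, so its Grundy value is 7.
Pile C is a plain Nim pile of size 15, so its Grundy value is 15.
The value of a disjunctive sum is the nim-sum of the parts.
Combined value = 5 XOR 7 XOR 15 = 13.

13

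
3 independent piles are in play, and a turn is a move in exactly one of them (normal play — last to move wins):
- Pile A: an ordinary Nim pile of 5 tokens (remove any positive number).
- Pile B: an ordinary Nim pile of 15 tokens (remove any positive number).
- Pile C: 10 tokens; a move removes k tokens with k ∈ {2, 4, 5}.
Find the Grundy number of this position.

11

Pile A is a plain Nim pile of size 5, so its Grundy value is 5.
Pile B is a plain Nim pile of size 15, so its Grundy value is 15.
For pile C, compute g(0), g(1), … with moves {2, 4, 5}:
g(0) = mex{} = 0
g(1) = mex{} = 0
g(2) = mex{0} = 1
g(3) = mex{0} = 1
g(4) = mex{0,1} = 2
g(5) = mex{0,1} = 2
g(6) = mex{0,1,2} = 3
g(7) = mex{1,2} = 0
g(8) = mex{1,2,3} = 0
g(9) = mex{0,2} = 1
g(10) = mex{0,2,3} = 1
So g(10) = 1.
The value of a disjunctive sum is the nim-sum of the parts.
Combined value = 5 ⊕ 15 ⊕ 1 = 11.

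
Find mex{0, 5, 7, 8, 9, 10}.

1

0 is in the set but 1 is not, so the mex is 1.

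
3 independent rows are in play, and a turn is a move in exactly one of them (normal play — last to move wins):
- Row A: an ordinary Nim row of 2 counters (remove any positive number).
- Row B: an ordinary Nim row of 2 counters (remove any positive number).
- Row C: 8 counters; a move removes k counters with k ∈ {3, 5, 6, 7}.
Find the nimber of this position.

Row A is a plain Nim row of size 2, so its Grundy value is 2.
Row B is a plain Nim row of size 2, so its Grundy value is 2.
For row C, compute g(0), g(1), … with moves {3, 5, 6, 7}:
g(0) = mex{} = 0
g(1) = mex{} = 0
g(2) = mex{} = 0
g(3) = mex{0} = 1
g(4) = mex{0} = 1
g(5) = mex{0} = 1
g(6) = mex{0,1} = 2
g(7) = mex{0,1} = 2
g(8) = mex{0,1} = 2
So g(8) = 2.
By the Sprague-Grundy theorem, the Grundy value of a sum of independent games is the XOR of the component values.
Combined value = 2 ⊕ 2 ⊕ 2 = 2.

2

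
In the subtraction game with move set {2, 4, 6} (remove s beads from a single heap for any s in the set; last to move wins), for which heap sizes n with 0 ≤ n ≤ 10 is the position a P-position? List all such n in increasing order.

0, 1, 8, 9

Compute g(0), g(1), … for moves {2, 4, 6}:
k:     0  1  2  3  4  5  6  7  8  9 10
g(k):  0  0  1  1  2  2  3  3  0  0  1
The P-positions (g = 0) in 0..10 are 0, 1, 8, 9.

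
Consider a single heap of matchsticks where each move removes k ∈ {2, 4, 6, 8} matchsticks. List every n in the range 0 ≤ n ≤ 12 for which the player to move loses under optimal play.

0, 1, 10, 11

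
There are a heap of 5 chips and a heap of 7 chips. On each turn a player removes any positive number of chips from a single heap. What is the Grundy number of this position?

2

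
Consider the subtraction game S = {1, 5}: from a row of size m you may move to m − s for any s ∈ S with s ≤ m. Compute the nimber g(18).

Build the Grundy sequence with g(k) = mex{g(k−s) : s ∈ {1, 5}, s ≤ k}:
k:     0  1  2  3  4  5  6  7  8  9 10 11 12 13 14 15 16 17 18
g(k):  0  1  0  1  0  1  0  1  0  1  0  1  0  1  0  1  0  1  0
So g(18) = 0.

0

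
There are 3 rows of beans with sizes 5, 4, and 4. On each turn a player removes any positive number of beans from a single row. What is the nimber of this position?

Compute the nim-sum pairwise:
5 ⊕ 4 = 1
1 ⊕ 4 = 5

5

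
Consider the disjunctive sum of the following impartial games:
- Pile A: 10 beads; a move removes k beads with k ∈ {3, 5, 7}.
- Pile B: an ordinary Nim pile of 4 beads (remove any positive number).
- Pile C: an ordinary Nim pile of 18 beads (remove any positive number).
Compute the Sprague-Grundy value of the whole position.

22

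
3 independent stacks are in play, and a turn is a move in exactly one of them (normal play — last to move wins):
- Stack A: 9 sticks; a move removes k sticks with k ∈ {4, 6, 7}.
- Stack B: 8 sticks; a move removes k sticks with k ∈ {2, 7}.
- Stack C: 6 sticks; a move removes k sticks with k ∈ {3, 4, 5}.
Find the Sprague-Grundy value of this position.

For stack A, compute g(0), g(1), … with moves {4, 6, 7}:
k:     0  1  2  3  4  5  6  7  8  9
g(k):  0  0  0  0  1  1  1  1  2  2
So g(9) = 2.
Grundy values for stack B (subtraction set {2, 7}):
k:     0  1  2  3  4  5  6  7  8
g(k):  0  0  1  1  0  0  1  1  2
So g(8) = 2.
Grundy values for stack C (subtraction set {3, 4, 5}):
g(0) = mex{} = 0
g(1) = mex{} = 0
g(2) = mex{} = 0
g(3) = mex{0} = 1
g(4) = mex{0} = 1
g(5) = mex{0} = 1
g(6) = mex{0,1} = 2
So g(6) = 2.
By the Sprague-Grundy theorem, the Grundy value of a sum of independent games is the XOR of the component values.
Combined value = 2 ⊕ 2 ⊕ 2 = 2.

2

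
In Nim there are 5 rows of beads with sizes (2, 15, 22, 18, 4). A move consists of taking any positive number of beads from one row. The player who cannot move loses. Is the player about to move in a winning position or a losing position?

Write each in binary and XOR column by column:
  00010  (2)
  01111  (15)
  10110  (22)
  10010  (18)
  00100  (4)
  -----
  01101  (13)
The nim-sum is 13 ≠ 0, so this is an N-position: the player to move can win.

Winning position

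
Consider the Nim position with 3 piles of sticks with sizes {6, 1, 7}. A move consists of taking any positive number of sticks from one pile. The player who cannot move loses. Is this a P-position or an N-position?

Compute the nim-sum pairwise:
6 XOR 1 = 7
7 XOR 7 = 0
The nim-sum is 0, so this is a P-position: the player to move is in a losing position under optimal play.

P-position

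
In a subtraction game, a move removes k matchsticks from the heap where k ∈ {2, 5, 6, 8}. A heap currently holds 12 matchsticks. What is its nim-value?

2

Build the Grundy sequence with g(k) = mex{g(k−s) : s ∈ {2, 5, 6, 8}, s ≤ k}:
g(0) = mex{} = 0
g(1) = mex{} = 0
g(2) = mex{0} = 1
g(3) = mex{0} = 1
g(4) = mex{1} = 0
g(5) = mex{0,1} = 2
g(6) = mex{0} = 1
g(7) = mex{0,1,2} = 3
g(8) = mex{0,1} = 2
g(9) = mex{0,1,3} = 2
g(10) = mex{0,1,2} = 3
g(11) = mex{1,2} = 0
g(12) = mex{0,1,3} = 2
So g(12) = 2.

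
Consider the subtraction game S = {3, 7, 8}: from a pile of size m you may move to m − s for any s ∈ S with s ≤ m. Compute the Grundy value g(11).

0

Build the Grundy sequence with g(k) = mex{g(k−s) : s ∈ {3, 7, 8}, s ≤ k}:
k:     0  1  2  3  4  5  6  7  8  9 10 11
g(k):  0  0  0  1  1  1  0  2  2  1  3  0
So g(11) = 0.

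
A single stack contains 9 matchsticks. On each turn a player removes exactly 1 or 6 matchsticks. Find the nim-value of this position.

0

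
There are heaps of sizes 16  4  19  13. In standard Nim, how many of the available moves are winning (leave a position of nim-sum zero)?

Nim-sum: 16 XOR 4 XOR 19 XOR 13 = 10.
The overall nim-sum is X = 10. A heap of size p has a winning move iff p XOR X < p (reduce it to p XOR X).
  16: 16 XOR 10 = 26 ≥ 16 — no move.
  4: 4 XOR 10 = 14 ≥ 4 — no move.
  19: 19 XOR 10 = 25 ≥ 19 — no move.
  13: 13 XOR 10 = 7 < 13 — winning move (to 7).
That gives 1 winning move.

1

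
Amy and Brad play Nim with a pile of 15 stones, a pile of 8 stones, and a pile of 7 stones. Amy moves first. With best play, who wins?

Compute the nim-sum pairwise:
15 ^ 8 = 7
7 ^ 7 = 0
The nim-sum is 0, so this is a P-position: the player to move is in a losing position under optimal play; Amy is about to move from it and so loses — Brad wins.

Brad wins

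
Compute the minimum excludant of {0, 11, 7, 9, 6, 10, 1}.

2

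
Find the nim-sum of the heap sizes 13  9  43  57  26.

12

Bitwise XOR of the heap sizes:
  001101  (13)
  001001  (9)
  101011  (43)
  111001  (57)
  011010  (26)
  ------
  001100  (12)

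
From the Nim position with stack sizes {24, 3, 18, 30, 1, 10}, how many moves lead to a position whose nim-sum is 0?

3

Nim-sum: 24 ^ 3 ^ 18 ^ 30 ^ 1 ^ 10 = 28.
The overall nim-sum is X = 28. A stack of size p has a winning move iff p XOR X < p (reduce it to p XOR X).
  24: 24 XOR 28 = 4 < 24 — winning move (to 4).
  3: 3 XOR 28 = 31 ≥ 3 — no move.
  18: 18 XOR 28 = 14 < 18 — winning move (to 14).
  30: 30 XOR 28 = 2 < 30 — winning move (to 2).
  1: 1 XOR 28 = 29 ≥ 1 — no move.
  10: 10 XOR 28 = 22 ≥ 10 — no move.
That gives 3 winning moves.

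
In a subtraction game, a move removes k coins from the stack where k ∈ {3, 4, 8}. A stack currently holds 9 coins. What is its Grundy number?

Compute g(0), g(1), … for moves {3, 4, 8}:
k:     0  1  2  3  4  5  6  7  8  9
g(k):  0  0  0  1  1  1  2  0  2  3
So g(9) = 3.

3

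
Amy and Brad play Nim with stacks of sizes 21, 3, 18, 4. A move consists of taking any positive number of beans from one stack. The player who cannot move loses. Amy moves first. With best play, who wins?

Brad wins

Bitwise XOR of the heap sizes:
  10101  (21)
  00011  (3)
  10010  (18)
  00100  (4)
  -----
  00000  (0)
The nim-sum is 0, so this is a P-position: the player to move is in a losing position under optimal play; Amy is about to move from it and so loses — Brad wins.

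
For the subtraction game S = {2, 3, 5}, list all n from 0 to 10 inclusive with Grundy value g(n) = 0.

0, 1, 7, 8

Compute g(0), g(1), … for moves {2, 3, 5}:
k:     0  1  2  3  4  5  6  7  8  9 10
g(k):  0  0  1  1  2  2  3  0  0  1  1
The P-positions (g = 0) in 0..10 are 0, 1, 7, 8.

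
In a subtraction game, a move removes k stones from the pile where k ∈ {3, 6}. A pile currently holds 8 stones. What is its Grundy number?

2

Compute g(0), g(1), … for moves {3, 6}:
g(0) = mex{} = 0
g(1) = mex{} = 0
g(2) = mex{} = 0
g(3) = mex{0} = 1
g(4) = mex{0} = 1
g(5) = mex{0} = 1
g(6) = mex{0,1} = 2
g(7) = mex{0,1} = 2
g(8) = mex{0,1} = 2
So g(8) = 2.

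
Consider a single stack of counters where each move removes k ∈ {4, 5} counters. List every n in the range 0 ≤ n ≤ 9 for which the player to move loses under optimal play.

Compute g(0), g(1), … for moves {4, 5}:
k:     0  1  2  3  4  5  6  7  8  9
g(k):  0  0  0  0  1  1  1  1  2  0
The P-positions (g = 0) in 0..9 are 0, 1, 2, 3, 9.

0, 1, 2, 3, 9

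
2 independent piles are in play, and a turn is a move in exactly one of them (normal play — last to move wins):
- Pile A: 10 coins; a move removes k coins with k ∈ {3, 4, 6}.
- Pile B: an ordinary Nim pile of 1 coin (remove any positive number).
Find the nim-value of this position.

1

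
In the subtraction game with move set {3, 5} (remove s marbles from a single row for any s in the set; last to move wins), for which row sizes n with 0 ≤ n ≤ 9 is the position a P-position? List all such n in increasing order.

0, 1, 2, 8, 9

Compute g(0), g(1), … for moves {3, 5}:
g(0) = mex{} = 0
g(1) = mex{} = 0
g(2) = mex{} = 0
g(3) = mex{0} = 1
g(4) = mex{0} = 1
g(5) = mex{0} = 1
g(6) = mex{0,1} = 2
g(7) = mex{0,1} = 2
g(8) = mex{1} = 0
g(9) = mex{1,2} = 0
The P-positions (g = 0) in 0..9 are 0, 1, 2, 8, 9.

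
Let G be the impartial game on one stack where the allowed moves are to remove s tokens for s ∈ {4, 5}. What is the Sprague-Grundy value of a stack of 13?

1

Compute g(0), g(1), … for moves {4, 5}:
g(0) = mex{} = 0
g(1) = mex{} = 0
g(2) = mex{} = 0
g(3) = mex{} = 0
g(4) = mex{0} = 1
g(5) = mex{0} = 1
g(6) = mex{0} = 1
g(7) = mex{0} = 1
g(8) = mex{0,1} = 2
g(9) = mex{1} = 0
g(10) = mex{1} = 0
g(11) = mex{1} = 0
g(12) = mex{1,2} = 0
g(13) = mex{0,2} = 1
So g(13) = 1.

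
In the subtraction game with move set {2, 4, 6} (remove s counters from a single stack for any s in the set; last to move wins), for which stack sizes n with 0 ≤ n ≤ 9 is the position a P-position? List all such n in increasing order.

0, 1, 8, 9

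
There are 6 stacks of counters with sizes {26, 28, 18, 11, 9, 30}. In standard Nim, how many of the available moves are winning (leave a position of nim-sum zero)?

Nim-sum: 26 XOR 28 XOR 18 XOR 11 XOR 9 XOR 30 = 8.
The overall nim-sum is X = 8. A stack of size p has a winning move iff p XOR X < p (reduce it to p XOR X).
  26: 26 XOR 8 = 18 < 26 — winning move (to 18).
  28: 28 XOR 8 = 20 < 28 — winning move (to 20).
  18: 18 XOR 8 = 26 ≥ 18 — no move.
  11: 11 XOR 8 = 3 < 11 — winning move (to 3).
  9: 9 XOR 8 = 1 < 9 — winning move (to 1).
  30: 30 XOR 8 = 22 < 30 — winning move (to 22).
That gives 5 winning moves.

5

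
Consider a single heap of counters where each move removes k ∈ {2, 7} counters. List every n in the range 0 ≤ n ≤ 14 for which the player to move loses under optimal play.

Grundy values for subtraction set {2, 7}:
k:     0  1  2  3  4  5  6  7  8  9 10 11 12 13 14
g(k):  0  0  1  1  0  0  1  1  2  0  0  1  1  0  0
The P-positions (g = 0) in 0..14 are 0, 1, 4, 5, 9, 10, 13, 14.

0, 1, 4, 5, 9, 10, 13, 14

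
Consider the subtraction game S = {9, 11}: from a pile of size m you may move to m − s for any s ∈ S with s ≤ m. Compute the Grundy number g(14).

1

Grundy values for subtraction set {9, 11}:
g(0) = mex{} = 0
g(1) = mex{} = 0
g(2) = mex{} = 0
g(3) = mex{} = 0
g(4) = mex{} = 0
g(5) = mex{} = 0
g(6) = mex{} = 0
g(7) = mex{} = 0
g(8) = mex{} = 0
g(9) = mex{0} = 1
g(10) = mex{0} = 1
g(11) = mex{0} = 1
g(12) = mex{0} = 1
g(13) = mex{0} = 1
g(14) = mex{0} = 1
So g(14) = 1.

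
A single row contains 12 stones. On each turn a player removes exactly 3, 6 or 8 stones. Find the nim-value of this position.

Build the Grundy sequence with g(k) = mex{g(k−s) : s ∈ {3, 6, 8}, s ≤ k}:
k:     0  1  2  3  4  5  6  7  8  9 10 11 12
g(k):  0  0  0  1  1  1  2  2  2  3  3  0  0
So g(12) = 0.

0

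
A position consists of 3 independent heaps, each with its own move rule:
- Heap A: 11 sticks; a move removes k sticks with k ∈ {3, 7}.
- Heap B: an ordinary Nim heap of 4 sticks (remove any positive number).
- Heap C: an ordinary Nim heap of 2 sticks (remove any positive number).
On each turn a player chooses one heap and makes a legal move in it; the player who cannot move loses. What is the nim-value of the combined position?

For heap A, compute g(0), g(1), … with moves {3, 7}:
k:     0  1  2  3  4  5  6  7  8  9 10 11
g(k):  0  0  0  1  1  1  0  2  2  1  0  0
So g(11) = 0.
Heap B is a plain Nim heap of size 4, so its Grundy value is 4.
Heap C is a plain Nim heap of size 2, so its Grundy value is 2.
The value of a disjunctive sum is the nim-sum of the parts.
Combined value = 0 ⊕ 4 ⊕ 2 = 6.

6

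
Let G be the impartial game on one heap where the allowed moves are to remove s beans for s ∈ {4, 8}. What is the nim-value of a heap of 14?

Grundy values for subtraction set {4, 8}:
k:     0  1  2  3  4  5  6  7  8  9 10 11 12 13 14
g(k):  0  0  0  0  1  1  1  1  2  2  2  2  0  0  0
So g(14) = 0.

0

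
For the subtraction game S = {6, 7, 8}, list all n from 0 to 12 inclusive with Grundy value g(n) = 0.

0, 1, 2, 3, 4, 5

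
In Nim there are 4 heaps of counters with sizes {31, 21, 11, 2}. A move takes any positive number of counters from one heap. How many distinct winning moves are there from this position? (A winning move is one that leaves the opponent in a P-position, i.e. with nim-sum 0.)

Compute the nim-sum pairwise:
31 ⊕ 21 = 10
10 ⊕ 11 = 1
1 ⊕ 2 = 3
The overall nim-sum is X = 3. A heap of size p has a winning move iff p XOR X < p (reduce it to p XOR X).
  31: 31 XOR 3 = 28 < 31 — winning move (to 28).
  21: 21 XOR 3 = 22 ≥ 21 — no move.
  11: 11 XOR 3 = 8 < 11 — winning move (to 8).
  2: 2 XOR 3 = 1 < 2 — winning move (to 1).
That gives 3 winning moves.

3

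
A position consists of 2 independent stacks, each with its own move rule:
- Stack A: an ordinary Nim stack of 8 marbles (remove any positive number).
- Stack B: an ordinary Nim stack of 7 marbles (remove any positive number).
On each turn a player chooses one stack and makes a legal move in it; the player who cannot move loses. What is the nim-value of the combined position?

15

Stack A is a plain Nim stack of size 8, so its Grundy value is 8.
Stack B is a plain Nim stack of size 7, so its Grundy value is 7.
The value of a disjunctive sum is the nim-sum of the parts.
Combined value = 8 ⊕ 7 = 15.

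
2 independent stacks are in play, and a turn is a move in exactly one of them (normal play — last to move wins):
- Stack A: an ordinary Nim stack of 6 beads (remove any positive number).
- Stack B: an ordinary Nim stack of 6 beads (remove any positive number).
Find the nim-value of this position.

0

Stack A is a plain Nim stack of size 6, so its Grundy value is 6.
Stack B is a plain Nim stack of size 6, so its Grundy value is 6.
The value of a disjunctive sum is the nim-sum of the parts.
Combined value = 6 ⊕ 6 = 0.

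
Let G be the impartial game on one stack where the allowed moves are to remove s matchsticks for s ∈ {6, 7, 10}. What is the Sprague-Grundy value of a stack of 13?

2

Compute g(0), g(1), … for moves {6, 7, 10}:
k:     0  1  2  3  4  5  6  7  8  9 10 11 12 13
g(k):  0  0  0  0  0  0  1  1  1  1  1  1  2  2
So g(13) = 2.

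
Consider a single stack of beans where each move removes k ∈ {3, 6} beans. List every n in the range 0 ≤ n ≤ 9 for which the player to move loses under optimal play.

0, 1, 2, 9

Build the Grundy sequence with g(k) = mex{g(k−s) : s ∈ {3, 6}, s ≤ k}:
k:     0  1  2  3  4  5  6  7  8  9
g(k):  0  0  0  1  1  1  2  2  2  0
The P-positions (g = 0) in 0..9 are 0, 1, 2, 9.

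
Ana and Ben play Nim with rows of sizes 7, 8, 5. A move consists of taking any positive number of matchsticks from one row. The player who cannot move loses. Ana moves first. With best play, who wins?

Ana wins

Write each in binary and XOR column by column:
  0111  (7)
  1000  (8)
  0101  (5)
  ----
  1010  (10)
The nim-sum is 10 ≠ 0, so this is an N-position: the player to move can win; Ana has a winning move.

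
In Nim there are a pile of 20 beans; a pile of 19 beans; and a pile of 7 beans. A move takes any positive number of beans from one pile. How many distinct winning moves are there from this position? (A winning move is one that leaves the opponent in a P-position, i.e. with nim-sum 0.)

0

Nim-sum: 20 XOR 19 XOR 7 = 0.
The nim-sum is already 0, so every move leaves a nonzero nim-sum — there are no winning moves.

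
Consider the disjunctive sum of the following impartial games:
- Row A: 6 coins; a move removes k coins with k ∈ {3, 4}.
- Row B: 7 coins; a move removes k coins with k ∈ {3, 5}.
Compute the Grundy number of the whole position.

0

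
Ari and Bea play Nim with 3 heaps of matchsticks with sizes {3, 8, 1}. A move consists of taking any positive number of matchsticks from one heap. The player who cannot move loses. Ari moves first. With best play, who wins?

Ari wins

Nim-sum: 3 ⊕ 8 ⊕ 1 = 10.
The nim-sum is 10 ≠ 0, so this is an N-position: the player to move can win; Ari has a winning move.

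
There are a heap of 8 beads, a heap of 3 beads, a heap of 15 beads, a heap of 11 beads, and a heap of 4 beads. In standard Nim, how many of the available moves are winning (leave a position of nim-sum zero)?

3

Nim-sum: 8 XOR 3 XOR 15 XOR 11 XOR 4 = 11.
The overall nim-sum is X = 11. A heap of size p has a winning move iff p XOR X < p (reduce it to p XOR X).
  8: 8 XOR 11 = 3 < 8 — winning move (to 3).
  3: 3 XOR 11 = 8 ≥ 3 — no move.
  15: 15 XOR 11 = 4 < 15 — winning move (to 4).
  11: 11 XOR 11 = 0 < 11 — winning move (to 0).
  4: 4 XOR 11 = 15 ≥ 4 — no move.
That gives 3 winning moves.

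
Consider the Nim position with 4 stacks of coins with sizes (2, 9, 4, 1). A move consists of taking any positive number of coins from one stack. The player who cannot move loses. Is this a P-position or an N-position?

Write each in binary and XOR column by column:
  0010  (2)
  1001  (9)
  0100  (4)
  0001  (1)
  ----
  1110  (14)
The nim-sum is 14 ≠ 0, so this is an N-position: the player to move can win.

N-position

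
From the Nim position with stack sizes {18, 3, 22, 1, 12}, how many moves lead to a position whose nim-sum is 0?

1

Nim-sum: 18 ^ 3 ^ 22 ^ 1 ^ 12 = 10.
The overall nim-sum is X = 10. A stack of size p has a winning move iff p XOR X < p (reduce it to p XOR X).
  18: 18 XOR 10 = 24 ≥ 18 — no move.
  3: 3 XOR 10 = 9 ≥ 3 — no move.
  22: 22 XOR 10 = 28 ≥ 22 — no move.
  1: 1 XOR 10 = 11 ≥ 1 — no move.
  12: 12 XOR 10 = 6 < 12 — winning move (to 6).
That gives 1 winning move.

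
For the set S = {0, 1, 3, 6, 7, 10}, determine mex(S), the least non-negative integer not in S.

2

The values 0, 1 are all present; 2 is the first non-negative integer missing from the set.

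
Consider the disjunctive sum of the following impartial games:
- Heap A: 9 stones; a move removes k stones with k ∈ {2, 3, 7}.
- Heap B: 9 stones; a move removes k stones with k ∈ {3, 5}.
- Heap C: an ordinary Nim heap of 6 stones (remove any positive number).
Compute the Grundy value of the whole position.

Grundy values for heap A (subtraction set {2, 3, 7}):
k:     0  1  2  3  4  5  6  7  8  9
g(k):  0  0  1  1  2  0  0  1  1  2
So g(9) = 2.
Build the Grundy sequence for heap B with g(k) = mex{g(k−s) : s ∈ {3, 5}, s ≤ k}:
g(0) = mex{} = 0
g(1) = mex{} = 0
g(2) = mex{} = 0
g(3) = mex{0} = 1
g(4) = mex{0} = 1
g(5) = mex{0} = 1
g(6) = mex{0,1} = 2
g(7) = mex{0,1} = 2
g(8) = mex{1} = 0
g(9) = mex{1,2} = 0
So g(9) = 0.
Heap C is a plain Nim heap of size 6, so its Grundy value is 6.
By the Sprague-Grundy theorem, the Grundy value of a sum of independent games is the XOR of the component values.
Combined value = 2 XOR 0 XOR 6 = 4.

4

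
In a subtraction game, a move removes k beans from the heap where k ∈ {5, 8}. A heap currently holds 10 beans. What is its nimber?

2

Build the Grundy sequence with g(k) = mex{g(k−s) : s ∈ {5, 8}, s ≤ k}:
k:     0  1  2  3  4  5  6  7  8  9 10
g(k):  0  0  0  0  0  1  1  1  1  1  2
So g(10) = 2.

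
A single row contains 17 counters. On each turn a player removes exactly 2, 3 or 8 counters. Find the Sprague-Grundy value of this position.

Grundy values for subtraction set {2, 3, 8}:
k:     0  1  2  3  4  5  6  7  8  9 10 11 12 13 14 15 16 17
g(k):  0  0  1  1  2  0  0  1  1  2  0  0  1  1  2  0  0  1
So g(17) = 1.

1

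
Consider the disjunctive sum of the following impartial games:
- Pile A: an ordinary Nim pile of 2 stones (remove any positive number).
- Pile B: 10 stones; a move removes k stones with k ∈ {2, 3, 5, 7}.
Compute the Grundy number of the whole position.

2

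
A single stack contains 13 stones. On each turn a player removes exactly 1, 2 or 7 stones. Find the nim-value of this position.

1

Grundy values for subtraction set {1, 2, 7}:
g(0) = mex{} = 0
g(1) = mex{0} = 1
g(2) = mex{0,1} = 2
g(3) = mex{1,2} = 0
g(4) = mex{0,2} = 1
g(5) = mex{0,1} = 2
g(6) = mex{1,2} = 0
g(7) = mex{0,2} = 1
g(8) = mex{0,1} = 2
g(9) = mex{1,2} = 0
g(10) = mex{0,2} = 1
g(11) = mex{0,1} = 2
g(12) = mex{1,2} = 0
g(13) = mex{0,2} = 1
So g(13) = 1.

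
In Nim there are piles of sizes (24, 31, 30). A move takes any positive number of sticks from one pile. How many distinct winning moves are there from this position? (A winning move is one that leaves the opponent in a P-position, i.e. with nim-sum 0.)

Compute the nim-sum pairwise:
24 ⊕ 31 = 7
7 ⊕ 30 = 25
The overall nim-sum is X = 25. A pile of size p has a winning move iff p XOR X < p (reduce it to p XOR X).
  24: 24 XOR 25 = 1 < 24 — winning move (to 1).
  31: 31 XOR 25 = 6 < 31 — winning move (to 6).
  30: 30 XOR 25 = 7 < 30 — winning move (to 7).
That gives 3 winning moves.

3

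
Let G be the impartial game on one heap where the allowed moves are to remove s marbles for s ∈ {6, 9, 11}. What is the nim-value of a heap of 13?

2

Grundy values for subtraction set {6, 9, 11}:
k:     0  1  2  3  4  5  6  7  8  9 10 11 12 13
g(k):  0  0  0  0  0  0  1  1  1  1  1  1  2  2
So g(13) = 2.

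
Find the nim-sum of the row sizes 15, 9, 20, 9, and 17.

10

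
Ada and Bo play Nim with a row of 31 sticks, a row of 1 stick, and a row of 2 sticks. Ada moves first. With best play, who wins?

Compute the nim-sum pairwise:
31 ⊕ 1 = 30
30 ⊕ 2 = 28
The nim-sum is 28 ≠ 0, so this is an N-position: the player to move can win; Ada has a winning move.

Ada wins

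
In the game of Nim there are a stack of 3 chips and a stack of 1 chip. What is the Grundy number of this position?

2

In binary:
  11  (3)
  01  (1)
  --
  10  (2)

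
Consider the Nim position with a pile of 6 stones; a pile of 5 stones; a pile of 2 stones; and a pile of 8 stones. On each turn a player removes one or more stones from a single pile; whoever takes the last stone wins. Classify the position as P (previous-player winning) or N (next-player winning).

In binary:
  0110  (6)
  0101  (5)
  0010  (2)
  1000  (8)
  ----
  1001  (9)
The nim-sum is 9 ≠ 0, so this is an N-position: the player to move can win.

N-position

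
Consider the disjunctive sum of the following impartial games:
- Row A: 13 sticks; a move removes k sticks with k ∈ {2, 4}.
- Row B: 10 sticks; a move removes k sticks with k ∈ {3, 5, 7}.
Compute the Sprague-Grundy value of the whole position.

0

Grundy values for row A (subtraction set {2, 4}):
k:     0  1  2  3  4  5  6  7  8  9 10 11 12 13
g(k):  0  0  1  1  2  2  0  0  1  1  2  2  0  0
So g(13) = 0.
For row B, compute g(0), g(1), … with moves {3, 5, 7}:
g(0) = mex{} = 0
g(1) = mex{} = 0
g(2) = mex{} = 0
g(3) = mex{0} = 1
g(4) = mex{0} = 1
g(5) = mex{0} = 1
g(6) = mex{0,1} = 2
g(7) = mex{0,1} = 2
g(8) = mex{0,1} = 2
g(9) = mex{0,1,2} = 3
g(10) = mex{1,2} = 0
So g(10) = 0.
The value of a disjunctive sum is the nim-sum of the parts.
Combined value = 0 XOR 0 = 0.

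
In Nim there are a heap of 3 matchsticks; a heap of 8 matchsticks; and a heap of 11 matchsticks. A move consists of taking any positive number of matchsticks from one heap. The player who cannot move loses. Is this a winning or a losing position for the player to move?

Losing position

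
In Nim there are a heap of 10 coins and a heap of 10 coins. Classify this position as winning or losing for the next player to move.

Losing position

Nim-sum: 10 ⊕ 10 = 0.
The nim-sum is 0, so this is a P-position: the player to move is in a losing position under optimal play.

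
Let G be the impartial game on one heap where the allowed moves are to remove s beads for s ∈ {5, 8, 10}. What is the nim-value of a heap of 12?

2

Compute g(0), g(1), … for moves {5, 8, 10}:
g(0) = mex{} = 0
g(1) = mex{} = 0
g(2) = mex{} = 0
g(3) = mex{} = 0
g(4) = mex{} = 0
g(5) = mex{0} = 1
g(6) = mex{0} = 1
g(7) = mex{0} = 1
g(8) = mex{0} = 1
g(9) = mex{0} = 1
g(10) = mex{0,1} = 2
g(11) = mex{0,1} = 2
g(12) = mex{0,1} = 2
So g(12) = 2.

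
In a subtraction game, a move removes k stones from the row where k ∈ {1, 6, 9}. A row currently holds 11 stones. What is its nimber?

Compute g(0), g(1), … for moves {1, 6, 9}:
g(0) = mex{} = 0
g(1) = mex{0} = 1
g(2) = mex{1} = 0
g(3) = mex{0} = 1
g(4) = mex{1} = 0
g(5) = mex{0} = 1
g(6) = mex{0,1} = 2
g(7) = mex{1,2} = 0
g(8) = mex{0} = 1
g(9) = mex{0,1} = 2
g(10) = mex{0,1,2} = 3
g(11) = mex{0,1,3} = 2
So g(11) = 2.

2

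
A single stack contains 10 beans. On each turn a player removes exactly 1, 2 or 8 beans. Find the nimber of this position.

1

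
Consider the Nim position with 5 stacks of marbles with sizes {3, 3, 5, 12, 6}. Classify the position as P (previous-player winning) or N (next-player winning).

N-position

Compute the nim-sum pairwise:
3 ⊕ 3 = 0
0 ⊕ 5 = 5
5 ⊕ 12 = 9
9 ⊕ 6 = 15
The nim-sum is 15 ≠ 0, so this is an N-position: the player to move can win.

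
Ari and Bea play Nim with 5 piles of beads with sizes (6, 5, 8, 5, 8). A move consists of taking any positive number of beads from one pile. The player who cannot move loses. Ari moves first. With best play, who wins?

Write each in binary and XOR column by column:
  0110  (6)
  0101  (5)
  1000  (8)
  0101  (5)
  1000  (8)
  ----
  0110  (6)
The nim-sum is 6 ≠ 0, so this is an N-position: the player to move can win; Ari has a winning move.

Ari wins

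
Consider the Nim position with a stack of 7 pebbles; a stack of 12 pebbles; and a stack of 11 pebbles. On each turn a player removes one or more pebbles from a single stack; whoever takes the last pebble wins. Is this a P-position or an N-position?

Bitwise XOR of the heap sizes:
  0111  (7)
  1100  (12)
  1011  (11)
  ----
  0000  (0)
The nim-sum is 0, so this is a P-position: the player to move is in a losing position under optimal play.

P-position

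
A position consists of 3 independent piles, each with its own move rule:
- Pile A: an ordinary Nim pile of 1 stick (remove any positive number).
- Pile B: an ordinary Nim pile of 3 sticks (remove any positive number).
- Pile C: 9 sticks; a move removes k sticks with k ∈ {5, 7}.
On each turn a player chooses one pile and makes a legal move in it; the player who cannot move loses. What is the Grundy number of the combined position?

3

Pile A is a plain Nim pile of size 1, so its Grundy value is 1.
Pile B is a plain Nim pile of size 3, so its Grundy value is 3.
Grundy values for pile C (subtraction set {5, 7}):
g(0) = mex{} = 0
g(1) = mex{} = 0
g(2) = mex{} = 0
g(3) = mex{} = 0
g(4) = mex{} = 0
g(5) = mex{0} = 1
g(6) = mex{0} = 1
g(7) = mex{0} = 1
g(8) = mex{0} = 1
g(9) = mex{0} = 1
So g(9) = 1.
The value of a disjunctive sum is the nim-sum of the parts.
Combined value = 1 ⊕ 3 ⊕ 1 = 3.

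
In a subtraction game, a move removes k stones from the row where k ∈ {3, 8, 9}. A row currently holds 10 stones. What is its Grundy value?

Compute g(0), g(1), … for moves {3, 8, 9}:
k:     0  1  2  3  4  5  6  7  8  9 10
g(k):  0  0  0  1  1  1  0  0  2  1  1
So g(10) = 1.

1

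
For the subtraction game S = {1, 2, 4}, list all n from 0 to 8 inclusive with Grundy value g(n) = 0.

0, 3, 6

Compute g(0), g(1), … for moves {1, 2, 4}:
g(0) = mex{} = 0
g(1) = mex{0} = 1
g(2) = mex{0,1} = 2
g(3) = mex{1,2} = 0
g(4) = mex{0,2} = 1
g(5) = mex{0,1} = 2
g(6) = mex{1,2} = 0
g(7) = mex{0,2} = 1
g(8) = mex{0,1} = 2
The P-positions (g = 0) in 0..8 are 0, 3, 6.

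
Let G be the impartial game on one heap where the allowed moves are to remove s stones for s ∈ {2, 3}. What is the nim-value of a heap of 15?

Build the Grundy sequence with g(k) = mex{g(k−s) : s ∈ {2, 3}, s ≤ k}:
k:     0  1  2  3  4  5  6  7  8  9 10 11 12 13 14 15
g(k):  0  0  1  1  2  0  0  1  1  2  0  0  1  1  2  0
So g(15) = 0.

0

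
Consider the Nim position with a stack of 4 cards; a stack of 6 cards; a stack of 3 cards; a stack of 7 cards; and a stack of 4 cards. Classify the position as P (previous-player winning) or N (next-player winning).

N-position

Compute the nim-sum pairwise:
4 ⊕ 6 = 2
2 ⊕ 3 = 1
1 ⊕ 7 = 6
6 ⊕ 4 = 2
The nim-sum is 2 ≠ 0, so this is an N-position: the player to move can win.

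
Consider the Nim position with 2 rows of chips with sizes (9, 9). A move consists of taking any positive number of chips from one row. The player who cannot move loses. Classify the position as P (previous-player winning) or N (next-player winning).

P-position

Nim-sum: 9 XOR 9 = 0.
The nim-sum is 0, so this is a P-position: the player to move is in a losing position under optimal play.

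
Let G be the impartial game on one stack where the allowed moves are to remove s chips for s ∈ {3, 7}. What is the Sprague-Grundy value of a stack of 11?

0

Grundy values for subtraction set {3, 7}:
g(0) = mex{} = 0
g(1) = mex{} = 0
g(2) = mex{} = 0
g(3) = mex{0} = 1
g(4) = mex{0} = 1
g(5) = mex{0} = 1
g(6) = mex{1} = 0
g(7) = mex{0,1} = 2
g(8) = mex{0,1} = 2
g(9) = mex{0} = 1
g(10) = mex{1,2} = 0
g(11) = mex{1,2} = 0
So g(11) = 0.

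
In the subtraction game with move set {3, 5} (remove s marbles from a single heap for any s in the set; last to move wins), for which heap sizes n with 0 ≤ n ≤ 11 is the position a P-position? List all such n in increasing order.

Grundy values for subtraction set {3, 5}:
g(0) = mex{} = 0
g(1) = mex{} = 0
g(2) = mex{} = 0
g(3) = mex{0} = 1
g(4) = mex{0} = 1
g(5) = mex{0} = 1
g(6) = mex{0,1} = 2
g(7) = mex{0,1} = 2
g(8) = mex{1} = 0
g(9) = mex{1,2} = 0
g(10) = mex{1,2} = 0
g(11) = mex{0,2} = 1
The P-positions (g = 0) in 0..11 are 0, 1, 2, 8, 9, 10.

0, 1, 2, 8, 9, 10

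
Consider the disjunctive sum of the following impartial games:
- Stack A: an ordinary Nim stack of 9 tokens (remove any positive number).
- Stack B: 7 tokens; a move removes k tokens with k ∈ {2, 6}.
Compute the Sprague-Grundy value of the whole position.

Stack A is a plain Nim stack of size 9, so its Grundy value is 9.
Grundy values for stack B (subtraction set {2, 6}):
g(0) = mex{} = 0
g(1) = mex{} = 0
g(2) = mex{0} = 1
g(3) = mex{0} = 1
g(4) = mex{1} = 0
g(5) = mex{1} = 0
g(6) = mex{0} = 1
g(7) = mex{0} = 1
So g(7) = 1.
By the Sprague-Grundy theorem, the Grundy value of a sum of independent games is the XOR of the component values.
Combined value = 9 XOR 1 = 8.

8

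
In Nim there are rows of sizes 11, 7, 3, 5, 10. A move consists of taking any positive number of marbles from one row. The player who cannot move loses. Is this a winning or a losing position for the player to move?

Losing position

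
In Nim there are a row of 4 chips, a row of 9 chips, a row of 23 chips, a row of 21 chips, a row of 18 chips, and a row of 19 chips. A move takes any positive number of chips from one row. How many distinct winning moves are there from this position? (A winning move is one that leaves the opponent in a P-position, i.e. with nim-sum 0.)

Write each in binary and XOR column by column:
  00100  (4)
  01001  (9)
  10111  (23)
  10101  (21)
  10010  (18)
  10011  (19)
  -----
  01110  (14)
The overall nim-sum is X = 14. A row of size p has a winning move iff p XOR X < p (reduce it to p XOR X).
  4: 4 XOR 14 = 10 ≥ 4 — no move.
  9: 9 XOR 14 = 7 < 9 — winning move (to 7).
  23: 23 XOR 14 = 25 ≥ 23 — no move.
  21: 21 XOR 14 = 27 ≥ 21 — no move.
  18: 18 XOR 14 = 28 ≥ 18 — no move.
  19: 19 XOR 14 = 29 ≥ 19 — no move.
That gives 1 winning move.

1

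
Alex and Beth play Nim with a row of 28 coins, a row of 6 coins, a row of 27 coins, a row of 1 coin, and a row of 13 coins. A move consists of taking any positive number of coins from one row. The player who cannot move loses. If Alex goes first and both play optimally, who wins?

Alex wins

Bitwise XOR of the heap sizes:
  11100  (28)
  00110  (6)
  11011  (27)
  00001  (1)
  01101  (13)
  -----
  01101  (13)
The nim-sum is 13 ≠ 0, so this is an N-position: the player to move can win; Alex has a winning move.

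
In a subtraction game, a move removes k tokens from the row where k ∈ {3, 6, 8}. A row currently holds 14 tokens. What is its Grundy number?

1

Build the Grundy sequence with g(k) = mex{g(k−s) : s ∈ {3, 6, 8}, s ≤ k}:
k:     0  1  2  3  4  5  6  7  8  9 10 11 12 13 14
g(k):  0  0  0  1  1  1  2  2  2  3  3  0  0  0  1
So g(14) = 1.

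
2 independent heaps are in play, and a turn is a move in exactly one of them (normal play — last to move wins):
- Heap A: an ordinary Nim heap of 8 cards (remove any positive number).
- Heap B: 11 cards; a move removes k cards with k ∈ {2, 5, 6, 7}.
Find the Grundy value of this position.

Heap A is a plain Nim heap of size 8, so its Grundy value is 8.
Build the Grundy sequence for heap B with g(k) = mex{g(k−s) : s ∈ {2, 5, 6, 7}, s ≤ k}:
g(0) = mex{} = 0
g(1) = mex{} = 0
g(2) = mex{0} = 1
g(3) = mex{0} = 1
g(4) = mex{1} = 0
g(5) = mex{0,1} = 2
g(6) = mex{0} = 1
g(7) = mex{0,1,2} = 3
g(8) = mex{0,1} = 2
g(9) = mex{0,1,3} = 2
g(10) = mex{0,1,2} = 3
g(11) = mex{0,1,2} = 3
So g(11) = 3.
By the Sprague-Grundy theorem, the Grundy value of a sum of independent games is the XOR of the component values.
Combined value = 8 ⊕ 3 = 11.

11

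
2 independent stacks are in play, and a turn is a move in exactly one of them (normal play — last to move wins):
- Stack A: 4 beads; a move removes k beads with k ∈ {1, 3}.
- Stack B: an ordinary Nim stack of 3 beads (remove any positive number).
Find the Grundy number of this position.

3

Grundy values for stack A (subtraction set {1, 3}):
k:     0  1  2  3  4
g(k):  0  1  0  1  0
So g(4) = 0.
Stack B is a plain Nim stack of size 3, so its Grundy value is 3.
By the Sprague-Grundy theorem, the Grundy value of a sum of independent games is the XOR of the component values.
Combined value = 0 XOR 3 = 3.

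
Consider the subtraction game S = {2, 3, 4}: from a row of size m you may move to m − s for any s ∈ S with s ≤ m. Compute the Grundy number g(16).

2

Build the Grundy sequence with g(k) = mex{g(k−s) : s ∈ {2, 3, 4}, s ≤ k}:
k:     0  1  2  3  4  5  6  7  8  9 10 11 12 13 14 15 16
g(k):  0  0  1  1  2  2  0  0  1  1  2  2  0  0  1  1  2
So g(16) = 2.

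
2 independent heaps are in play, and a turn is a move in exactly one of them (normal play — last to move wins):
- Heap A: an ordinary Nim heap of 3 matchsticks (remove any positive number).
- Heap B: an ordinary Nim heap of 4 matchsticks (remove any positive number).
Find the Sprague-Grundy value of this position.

7

Heap A is a plain Nim heap of size 3, so its Grundy value is 3.
Heap B is a plain Nim heap of size 4, so its Grundy value is 4.
By the Sprague-Grundy theorem, the Grundy value of a sum of independent games is the XOR of the component values.
Combined value = 3 ⊕ 4 = 7.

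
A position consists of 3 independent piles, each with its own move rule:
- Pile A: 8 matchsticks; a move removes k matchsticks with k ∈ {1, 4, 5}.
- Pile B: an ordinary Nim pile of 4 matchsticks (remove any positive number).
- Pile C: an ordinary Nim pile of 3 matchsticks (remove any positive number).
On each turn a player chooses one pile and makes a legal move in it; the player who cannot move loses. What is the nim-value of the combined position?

Grundy values for pile A (subtraction set {1, 4, 5}):
k:     0  1  2  3  4  5  6  7  8
g(k):  0  1  0  1  2  3  2  3  0
So g(8) = 0.
Pile B is a plain Nim pile of size 4, so its Grundy value is 4.
Pile C is a plain Nim pile of size 3, so its Grundy value is 3.
The value of a disjunctive sum is the nim-sum of the parts.
Combined value = 0 XOR 4 XOR 3 = 7.

7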